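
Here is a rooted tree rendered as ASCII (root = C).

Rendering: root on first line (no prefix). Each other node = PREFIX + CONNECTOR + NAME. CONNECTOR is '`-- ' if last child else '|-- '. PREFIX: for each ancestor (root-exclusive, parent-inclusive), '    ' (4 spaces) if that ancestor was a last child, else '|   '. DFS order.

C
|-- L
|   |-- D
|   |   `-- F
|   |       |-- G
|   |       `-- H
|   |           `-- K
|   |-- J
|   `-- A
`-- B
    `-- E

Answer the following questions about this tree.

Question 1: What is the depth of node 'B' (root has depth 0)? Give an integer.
Answer: 1

Derivation:
Path from root to B: C -> B
Depth = number of edges = 1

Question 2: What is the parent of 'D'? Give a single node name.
Answer: L

Derivation:
Scan adjacency: D appears as child of L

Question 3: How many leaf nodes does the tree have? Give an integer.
Answer: 5

Derivation:
Leaves (nodes with no children): A, E, G, J, K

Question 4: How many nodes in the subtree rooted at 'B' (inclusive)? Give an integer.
Answer: 2

Derivation:
Subtree rooted at B contains: B, E
Count = 2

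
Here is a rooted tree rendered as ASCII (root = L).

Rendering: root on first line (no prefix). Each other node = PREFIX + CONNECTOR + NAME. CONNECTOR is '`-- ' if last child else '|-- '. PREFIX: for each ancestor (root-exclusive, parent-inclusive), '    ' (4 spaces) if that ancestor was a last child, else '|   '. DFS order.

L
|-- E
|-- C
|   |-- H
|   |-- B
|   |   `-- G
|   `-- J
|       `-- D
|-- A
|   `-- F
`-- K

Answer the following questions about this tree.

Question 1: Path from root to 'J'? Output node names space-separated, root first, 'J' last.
Walk down from root: L -> C -> J

Answer: L C J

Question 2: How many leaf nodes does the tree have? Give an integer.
Leaves (nodes with no children): D, E, F, G, H, K

Answer: 6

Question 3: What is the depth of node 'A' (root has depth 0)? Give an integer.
Path from root to A: L -> A
Depth = number of edges = 1

Answer: 1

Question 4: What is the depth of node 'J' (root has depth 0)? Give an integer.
Path from root to J: L -> C -> J
Depth = number of edges = 2

Answer: 2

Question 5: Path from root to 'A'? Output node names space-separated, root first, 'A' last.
Walk down from root: L -> A

Answer: L A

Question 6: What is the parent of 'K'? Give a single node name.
Answer: L

Derivation:
Scan adjacency: K appears as child of L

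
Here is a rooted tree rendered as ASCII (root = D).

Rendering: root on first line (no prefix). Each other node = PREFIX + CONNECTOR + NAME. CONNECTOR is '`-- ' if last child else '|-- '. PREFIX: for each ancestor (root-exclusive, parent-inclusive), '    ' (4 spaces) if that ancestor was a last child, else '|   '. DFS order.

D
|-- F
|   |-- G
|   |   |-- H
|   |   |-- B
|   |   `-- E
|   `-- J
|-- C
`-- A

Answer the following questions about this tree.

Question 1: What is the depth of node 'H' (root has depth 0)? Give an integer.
Answer: 3

Derivation:
Path from root to H: D -> F -> G -> H
Depth = number of edges = 3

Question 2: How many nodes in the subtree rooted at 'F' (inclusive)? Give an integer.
Answer: 6

Derivation:
Subtree rooted at F contains: B, E, F, G, H, J
Count = 6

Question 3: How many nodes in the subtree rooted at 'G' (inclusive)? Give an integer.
Subtree rooted at G contains: B, E, G, H
Count = 4

Answer: 4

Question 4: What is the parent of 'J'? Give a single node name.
Answer: F

Derivation:
Scan adjacency: J appears as child of F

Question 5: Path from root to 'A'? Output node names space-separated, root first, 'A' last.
Answer: D A

Derivation:
Walk down from root: D -> A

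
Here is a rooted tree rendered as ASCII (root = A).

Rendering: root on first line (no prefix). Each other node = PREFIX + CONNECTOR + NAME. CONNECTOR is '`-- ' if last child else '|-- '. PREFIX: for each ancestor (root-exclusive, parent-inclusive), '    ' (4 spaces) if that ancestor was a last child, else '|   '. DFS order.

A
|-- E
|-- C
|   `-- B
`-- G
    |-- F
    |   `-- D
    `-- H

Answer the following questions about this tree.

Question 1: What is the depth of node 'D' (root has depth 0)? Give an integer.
Answer: 3

Derivation:
Path from root to D: A -> G -> F -> D
Depth = number of edges = 3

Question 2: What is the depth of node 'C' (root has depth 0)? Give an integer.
Path from root to C: A -> C
Depth = number of edges = 1

Answer: 1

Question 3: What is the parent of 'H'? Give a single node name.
Scan adjacency: H appears as child of G

Answer: G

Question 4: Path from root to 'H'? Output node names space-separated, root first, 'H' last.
Answer: A G H

Derivation:
Walk down from root: A -> G -> H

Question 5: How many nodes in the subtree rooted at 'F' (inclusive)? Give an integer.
Answer: 2

Derivation:
Subtree rooted at F contains: D, F
Count = 2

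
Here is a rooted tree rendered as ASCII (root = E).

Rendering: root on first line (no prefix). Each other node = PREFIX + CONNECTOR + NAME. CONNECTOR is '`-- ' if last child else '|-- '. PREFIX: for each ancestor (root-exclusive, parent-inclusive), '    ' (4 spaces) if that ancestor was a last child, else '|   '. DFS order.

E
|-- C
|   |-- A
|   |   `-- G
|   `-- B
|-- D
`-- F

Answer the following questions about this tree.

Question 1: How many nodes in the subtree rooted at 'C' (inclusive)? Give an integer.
Subtree rooted at C contains: A, B, C, G
Count = 4

Answer: 4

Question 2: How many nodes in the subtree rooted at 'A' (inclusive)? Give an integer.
Answer: 2

Derivation:
Subtree rooted at A contains: A, G
Count = 2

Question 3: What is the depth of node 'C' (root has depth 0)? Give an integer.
Answer: 1

Derivation:
Path from root to C: E -> C
Depth = number of edges = 1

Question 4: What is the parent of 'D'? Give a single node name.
Answer: E

Derivation:
Scan adjacency: D appears as child of E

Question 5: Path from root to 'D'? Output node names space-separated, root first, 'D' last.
Answer: E D

Derivation:
Walk down from root: E -> D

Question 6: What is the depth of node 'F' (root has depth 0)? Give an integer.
Path from root to F: E -> F
Depth = number of edges = 1

Answer: 1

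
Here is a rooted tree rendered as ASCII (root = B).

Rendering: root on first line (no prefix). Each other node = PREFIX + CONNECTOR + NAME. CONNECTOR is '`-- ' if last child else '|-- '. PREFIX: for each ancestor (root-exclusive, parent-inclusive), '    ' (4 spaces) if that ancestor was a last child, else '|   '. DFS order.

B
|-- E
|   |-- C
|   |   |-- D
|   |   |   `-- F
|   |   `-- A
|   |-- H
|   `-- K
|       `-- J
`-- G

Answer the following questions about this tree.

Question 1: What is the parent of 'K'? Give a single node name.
Scan adjacency: K appears as child of E

Answer: E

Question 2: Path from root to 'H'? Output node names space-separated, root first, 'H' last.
Answer: B E H

Derivation:
Walk down from root: B -> E -> H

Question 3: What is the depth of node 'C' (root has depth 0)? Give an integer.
Path from root to C: B -> E -> C
Depth = number of edges = 2

Answer: 2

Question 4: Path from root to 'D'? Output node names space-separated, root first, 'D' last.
Walk down from root: B -> E -> C -> D

Answer: B E C D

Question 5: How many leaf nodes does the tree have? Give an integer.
Answer: 5

Derivation:
Leaves (nodes with no children): A, F, G, H, J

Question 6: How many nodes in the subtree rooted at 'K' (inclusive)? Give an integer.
Subtree rooted at K contains: J, K
Count = 2

Answer: 2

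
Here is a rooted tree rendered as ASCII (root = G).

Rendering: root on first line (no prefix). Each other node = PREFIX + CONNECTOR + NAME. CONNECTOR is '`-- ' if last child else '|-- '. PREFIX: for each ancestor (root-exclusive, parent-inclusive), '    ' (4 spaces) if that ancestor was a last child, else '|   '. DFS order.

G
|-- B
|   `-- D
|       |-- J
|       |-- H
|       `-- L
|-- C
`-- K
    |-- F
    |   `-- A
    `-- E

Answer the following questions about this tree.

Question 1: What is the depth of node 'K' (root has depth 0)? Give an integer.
Path from root to K: G -> K
Depth = number of edges = 1

Answer: 1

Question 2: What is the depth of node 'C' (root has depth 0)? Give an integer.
Path from root to C: G -> C
Depth = number of edges = 1

Answer: 1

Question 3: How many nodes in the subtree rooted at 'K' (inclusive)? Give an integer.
Answer: 4

Derivation:
Subtree rooted at K contains: A, E, F, K
Count = 4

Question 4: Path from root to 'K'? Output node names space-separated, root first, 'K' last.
Answer: G K

Derivation:
Walk down from root: G -> K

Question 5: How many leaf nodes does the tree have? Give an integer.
Leaves (nodes with no children): A, C, E, H, J, L

Answer: 6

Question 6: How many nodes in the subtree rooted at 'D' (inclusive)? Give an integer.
Answer: 4

Derivation:
Subtree rooted at D contains: D, H, J, L
Count = 4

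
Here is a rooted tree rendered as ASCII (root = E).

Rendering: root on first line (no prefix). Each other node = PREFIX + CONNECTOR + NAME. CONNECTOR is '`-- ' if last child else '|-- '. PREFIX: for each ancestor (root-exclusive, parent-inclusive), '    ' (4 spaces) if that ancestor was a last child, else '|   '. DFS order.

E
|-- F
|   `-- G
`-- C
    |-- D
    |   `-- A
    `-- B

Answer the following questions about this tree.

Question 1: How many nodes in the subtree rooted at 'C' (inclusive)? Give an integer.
Subtree rooted at C contains: A, B, C, D
Count = 4

Answer: 4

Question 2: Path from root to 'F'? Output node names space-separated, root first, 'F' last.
Walk down from root: E -> F

Answer: E F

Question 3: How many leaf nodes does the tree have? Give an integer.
Leaves (nodes with no children): A, B, G

Answer: 3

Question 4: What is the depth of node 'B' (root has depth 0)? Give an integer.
Path from root to B: E -> C -> B
Depth = number of edges = 2

Answer: 2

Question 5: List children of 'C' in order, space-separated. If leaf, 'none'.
Node C's children (from adjacency): D, B

Answer: D B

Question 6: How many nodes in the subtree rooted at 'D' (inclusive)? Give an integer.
Subtree rooted at D contains: A, D
Count = 2

Answer: 2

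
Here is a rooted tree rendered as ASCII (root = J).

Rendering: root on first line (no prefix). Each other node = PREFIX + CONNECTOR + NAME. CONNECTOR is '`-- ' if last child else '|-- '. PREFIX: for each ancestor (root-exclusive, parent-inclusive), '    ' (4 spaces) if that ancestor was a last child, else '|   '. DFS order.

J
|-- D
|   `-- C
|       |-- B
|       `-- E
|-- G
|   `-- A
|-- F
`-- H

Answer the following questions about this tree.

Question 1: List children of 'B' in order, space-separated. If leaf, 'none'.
Answer: none

Derivation:
Node B's children (from adjacency): (leaf)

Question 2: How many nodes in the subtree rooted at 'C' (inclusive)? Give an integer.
Subtree rooted at C contains: B, C, E
Count = 3

Answer: 3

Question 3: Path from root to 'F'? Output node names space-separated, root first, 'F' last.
Walk down from root: J -> F

Answer: J F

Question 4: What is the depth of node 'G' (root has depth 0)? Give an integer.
Answer: 1

Derivation:
Path from root to G: J -> G
Depth = number of edges = 1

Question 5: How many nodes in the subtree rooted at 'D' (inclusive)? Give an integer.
Subtree rooted at D contains: B, C, D, E
Count = 4

Answer: 4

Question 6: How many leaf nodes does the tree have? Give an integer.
Leaves (nodes with no children): A, B, E, F, H

Answer: 5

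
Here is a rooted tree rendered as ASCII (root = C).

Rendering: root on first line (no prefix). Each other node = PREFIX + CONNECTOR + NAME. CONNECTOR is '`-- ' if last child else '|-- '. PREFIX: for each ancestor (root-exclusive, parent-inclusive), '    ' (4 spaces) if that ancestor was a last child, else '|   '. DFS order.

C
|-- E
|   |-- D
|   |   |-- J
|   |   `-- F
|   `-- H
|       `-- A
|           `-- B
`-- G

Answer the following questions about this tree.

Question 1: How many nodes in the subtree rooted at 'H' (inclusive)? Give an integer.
Subtree rooted at H contains: A, B, H
Count = 3

Answer: 3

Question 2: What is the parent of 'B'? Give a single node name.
Answer: A

Derivation:
Scan adjacency: B appears as child of A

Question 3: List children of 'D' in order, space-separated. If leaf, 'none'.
Answer: J F

Derivation:
Node D's children (from adjacency): J, F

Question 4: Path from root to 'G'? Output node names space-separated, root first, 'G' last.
Walk down from root: C -> G

Answer: C G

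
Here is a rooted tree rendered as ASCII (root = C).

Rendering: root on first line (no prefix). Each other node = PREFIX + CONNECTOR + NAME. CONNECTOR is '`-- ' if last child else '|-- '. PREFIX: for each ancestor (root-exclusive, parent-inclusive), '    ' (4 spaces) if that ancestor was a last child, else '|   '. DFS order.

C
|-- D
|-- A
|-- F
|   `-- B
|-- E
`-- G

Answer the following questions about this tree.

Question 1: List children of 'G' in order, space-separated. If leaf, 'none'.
Node G's children (from adjacency): (leaf)

Answer: none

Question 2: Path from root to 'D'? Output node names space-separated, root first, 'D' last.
Answer: C D

Derivation:
Walk down from root: C -> D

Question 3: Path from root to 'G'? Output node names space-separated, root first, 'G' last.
Answer: C G

Derivation:
Walk down from root: C -> G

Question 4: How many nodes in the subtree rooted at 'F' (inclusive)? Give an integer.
Answer: 2

Derivation:
Subtree rooted at F contains: B, F
Count = 2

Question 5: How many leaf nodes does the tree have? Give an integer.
Answer: 5

Derivation:
Leaves (nodes with no children): A, B, D, E, G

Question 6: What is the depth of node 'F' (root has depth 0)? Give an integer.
Path from root to F: C -> F
Depth = number of edges = 1

Answer: 1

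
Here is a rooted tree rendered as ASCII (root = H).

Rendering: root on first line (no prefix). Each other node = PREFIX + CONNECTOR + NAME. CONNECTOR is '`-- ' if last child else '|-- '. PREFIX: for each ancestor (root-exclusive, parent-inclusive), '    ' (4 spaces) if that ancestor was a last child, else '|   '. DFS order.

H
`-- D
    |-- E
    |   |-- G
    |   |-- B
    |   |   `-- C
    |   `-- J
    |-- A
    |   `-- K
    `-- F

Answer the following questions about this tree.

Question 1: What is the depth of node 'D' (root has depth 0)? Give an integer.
Answer: 1

Derivation:
Path from root to D: H -> D
Depth = number of edges = 1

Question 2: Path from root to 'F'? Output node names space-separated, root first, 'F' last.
Answer: H D F

Derivation:
Walk down from root: H -> D -> F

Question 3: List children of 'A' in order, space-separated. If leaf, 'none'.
Answer: K

Derivation:
Node A's children (from adjacency): K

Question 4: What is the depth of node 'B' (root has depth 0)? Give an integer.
Answer: 3

Derivation:
Path from root to B: H -> D -> E -> B
Depth = number of edges = 3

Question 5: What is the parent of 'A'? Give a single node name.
Scan adjacency: A appears as child of D

Answer: D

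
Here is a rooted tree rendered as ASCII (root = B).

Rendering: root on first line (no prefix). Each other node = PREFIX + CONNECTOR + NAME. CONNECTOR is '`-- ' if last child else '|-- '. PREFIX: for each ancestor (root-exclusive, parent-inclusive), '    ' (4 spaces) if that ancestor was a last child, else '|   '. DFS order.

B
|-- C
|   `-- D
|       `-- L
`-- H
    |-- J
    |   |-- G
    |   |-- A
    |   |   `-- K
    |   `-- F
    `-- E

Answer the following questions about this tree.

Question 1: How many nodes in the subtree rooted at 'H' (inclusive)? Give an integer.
Subtree rooted at H contains: A, E, F, G, H, J, K
Count = 7

Answer: 7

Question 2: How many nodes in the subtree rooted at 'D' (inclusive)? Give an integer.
Subtree rooted at D contains: D, L
Count = 2

Answer: 2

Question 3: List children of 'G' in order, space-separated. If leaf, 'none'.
Node G's children (from adjacency): (leaf)

Answer: none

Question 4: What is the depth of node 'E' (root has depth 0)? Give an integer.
Path from root to E: B -> H -> E
Depth = number of edges = 2

Answer: 2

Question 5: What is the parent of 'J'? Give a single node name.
Answer: H

Derivation:
Scan adjacency: J appears as child of H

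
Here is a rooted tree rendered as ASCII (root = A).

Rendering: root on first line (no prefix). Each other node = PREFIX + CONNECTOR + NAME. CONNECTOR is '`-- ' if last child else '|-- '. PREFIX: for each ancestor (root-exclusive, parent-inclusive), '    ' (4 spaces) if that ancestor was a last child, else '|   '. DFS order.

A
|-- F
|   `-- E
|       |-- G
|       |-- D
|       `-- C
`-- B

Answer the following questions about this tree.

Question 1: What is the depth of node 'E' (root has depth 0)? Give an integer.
Path from root to E: A -> F -> E
Depth = number of edges = 2

Answer: 2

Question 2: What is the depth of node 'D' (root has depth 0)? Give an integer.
Answer: 3

Derivation:
Path from root to D: A -> F -> E -> D
Depth = number of edges = 3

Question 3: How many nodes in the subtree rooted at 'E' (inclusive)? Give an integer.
Answer: 4

Derivation:
Subtree rooted at E contains: C, D, E, G
Count = 4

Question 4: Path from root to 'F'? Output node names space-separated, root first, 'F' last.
Walk down from root: A -> F

Answer: A F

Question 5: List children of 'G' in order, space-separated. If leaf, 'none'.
Answer: none

Derivation:
Node G's children (from adjacency): (leaf)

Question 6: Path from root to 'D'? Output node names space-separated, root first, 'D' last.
Answer: A F E D

Derivation:
Walk down from root: A -> F -> E -> D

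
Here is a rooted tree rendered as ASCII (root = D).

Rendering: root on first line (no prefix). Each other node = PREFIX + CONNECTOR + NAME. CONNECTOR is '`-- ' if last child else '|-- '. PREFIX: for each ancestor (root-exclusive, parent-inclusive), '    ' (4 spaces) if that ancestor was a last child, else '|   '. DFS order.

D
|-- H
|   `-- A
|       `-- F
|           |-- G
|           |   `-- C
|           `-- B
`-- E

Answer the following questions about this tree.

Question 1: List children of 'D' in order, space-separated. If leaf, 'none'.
Node D's children (from adjacency): H, E

Answer: H E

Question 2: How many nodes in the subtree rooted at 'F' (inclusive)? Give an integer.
Answer: 4

Derivation:
Subtree rooted at F contains: B, C, F, G
Count = 4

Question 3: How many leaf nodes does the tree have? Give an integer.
Leaves (nodes with no children): B, C, E

Answer: 3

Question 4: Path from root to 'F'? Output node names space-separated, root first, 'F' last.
Walk down from root: D -> H -> A -> F

Answer: D H A F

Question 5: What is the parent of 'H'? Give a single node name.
Answer: D

Derivation:
Scan adjacency: H appears as child of D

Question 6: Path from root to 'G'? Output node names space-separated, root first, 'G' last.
Walk down from root: D -> H -> A -> F -> G

Answer: D H A F G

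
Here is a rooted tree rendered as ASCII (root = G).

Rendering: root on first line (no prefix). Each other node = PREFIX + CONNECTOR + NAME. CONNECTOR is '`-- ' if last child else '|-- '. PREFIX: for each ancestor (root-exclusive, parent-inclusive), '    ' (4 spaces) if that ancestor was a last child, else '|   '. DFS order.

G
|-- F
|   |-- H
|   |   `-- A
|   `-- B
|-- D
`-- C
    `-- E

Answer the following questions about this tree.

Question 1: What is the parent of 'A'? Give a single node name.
Scan adjacency: A appears as child of H

Answer: H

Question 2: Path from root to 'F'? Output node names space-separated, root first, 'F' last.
Walk down from root: G -> F

Answer: G F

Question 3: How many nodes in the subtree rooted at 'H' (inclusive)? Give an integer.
Answer: 2

Derivation:
Subtree rooted at H contains: A, H
Count = 2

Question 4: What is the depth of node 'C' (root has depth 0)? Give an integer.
Path from root to C: G -> C
Depth = number of edges = 1

Answer: 1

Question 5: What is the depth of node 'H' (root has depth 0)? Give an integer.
Answer: 2

Derivation:
Path from root to H: G -> F -> H
Depth = number of edges = 2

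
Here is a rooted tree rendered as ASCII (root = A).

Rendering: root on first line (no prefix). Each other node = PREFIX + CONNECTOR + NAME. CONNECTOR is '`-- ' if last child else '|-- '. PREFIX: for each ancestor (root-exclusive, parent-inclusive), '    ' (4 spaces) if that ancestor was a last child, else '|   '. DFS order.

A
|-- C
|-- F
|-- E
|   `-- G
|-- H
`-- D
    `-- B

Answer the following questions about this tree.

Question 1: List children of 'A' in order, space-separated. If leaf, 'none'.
Answer: C F E H D

Derivation:
Node A's children (from adjacency): C, F, E, H, D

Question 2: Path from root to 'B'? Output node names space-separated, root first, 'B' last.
Walk down from root: A -> D -> B

Answer: A D B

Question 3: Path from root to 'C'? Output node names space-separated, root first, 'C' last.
Walk down from root: A -> C

Answer: A C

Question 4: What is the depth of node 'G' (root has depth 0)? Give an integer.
Answer: 2

Derivation:
Path from root to G: A -> E -> G
Depth = number of edges = 2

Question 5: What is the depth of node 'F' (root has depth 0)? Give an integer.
Answer: 1

Derivation:
Path from root to F: A -> F
Depth = number of edges = 1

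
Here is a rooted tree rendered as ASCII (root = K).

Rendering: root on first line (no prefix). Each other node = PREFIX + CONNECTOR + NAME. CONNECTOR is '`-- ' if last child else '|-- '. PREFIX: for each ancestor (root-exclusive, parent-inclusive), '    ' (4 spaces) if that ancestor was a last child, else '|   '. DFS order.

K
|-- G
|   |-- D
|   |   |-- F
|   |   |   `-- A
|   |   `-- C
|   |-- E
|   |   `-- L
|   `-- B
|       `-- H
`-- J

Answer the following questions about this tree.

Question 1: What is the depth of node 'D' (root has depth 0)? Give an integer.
Answer: 2

Derivation:
Path from root to D: K -> G -> D
Depth = number of edges = 2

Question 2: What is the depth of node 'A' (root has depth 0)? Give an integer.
Answer: 4

Derivation:
Path from root to A: K -> G -> D -> F -> A
Depth = number of edges = 4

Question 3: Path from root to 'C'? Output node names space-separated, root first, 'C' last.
Walk down from root: K -> G -> D -> C

Answer: K G D C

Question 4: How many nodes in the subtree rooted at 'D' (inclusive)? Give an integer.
Subtree rooted at D contains: A, C, D, F
Count = 4

Answer: 4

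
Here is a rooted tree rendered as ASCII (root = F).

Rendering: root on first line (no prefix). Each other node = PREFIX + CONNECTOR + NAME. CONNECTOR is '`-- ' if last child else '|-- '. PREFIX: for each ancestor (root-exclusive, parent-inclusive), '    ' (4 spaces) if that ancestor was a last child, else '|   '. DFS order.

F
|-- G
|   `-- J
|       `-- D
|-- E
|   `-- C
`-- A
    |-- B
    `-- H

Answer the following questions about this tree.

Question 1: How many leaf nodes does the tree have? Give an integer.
Answer: 4

Derivation:
Leaves (nodes with no children): B, C, D, H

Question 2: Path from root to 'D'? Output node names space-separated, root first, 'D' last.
Answer: F G J D

Derivation:
Walk down from root: F -> G -> J -> D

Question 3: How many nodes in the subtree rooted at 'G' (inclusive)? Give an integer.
Subtree rooted at G contains: D, G, J
Count = 3

Answer: 3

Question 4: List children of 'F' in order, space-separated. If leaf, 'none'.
Node F's children (from adjacency): G, E, A

Answer: G E A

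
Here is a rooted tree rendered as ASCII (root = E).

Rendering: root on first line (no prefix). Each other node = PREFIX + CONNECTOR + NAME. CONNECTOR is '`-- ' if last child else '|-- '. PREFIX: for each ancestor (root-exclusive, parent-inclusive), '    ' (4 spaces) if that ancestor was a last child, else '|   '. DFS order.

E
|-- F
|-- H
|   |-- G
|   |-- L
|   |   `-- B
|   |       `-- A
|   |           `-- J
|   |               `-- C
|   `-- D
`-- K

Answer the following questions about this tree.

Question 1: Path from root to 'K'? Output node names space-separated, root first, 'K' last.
Walk down from root: E -> K

Answer: E K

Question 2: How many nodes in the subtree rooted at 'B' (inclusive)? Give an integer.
Subtree rooted at B contains: A, B, C, J
Count = 4

Answer: 4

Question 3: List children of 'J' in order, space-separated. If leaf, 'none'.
Node J's children (from adjacency): C

Answer: C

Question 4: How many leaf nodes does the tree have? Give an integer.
Answer: 5

Derivation:
Leaves (nodes with no children): C, D, F, G, K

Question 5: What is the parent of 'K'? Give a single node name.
Scan adjacency: K appears as child of E

Answer: E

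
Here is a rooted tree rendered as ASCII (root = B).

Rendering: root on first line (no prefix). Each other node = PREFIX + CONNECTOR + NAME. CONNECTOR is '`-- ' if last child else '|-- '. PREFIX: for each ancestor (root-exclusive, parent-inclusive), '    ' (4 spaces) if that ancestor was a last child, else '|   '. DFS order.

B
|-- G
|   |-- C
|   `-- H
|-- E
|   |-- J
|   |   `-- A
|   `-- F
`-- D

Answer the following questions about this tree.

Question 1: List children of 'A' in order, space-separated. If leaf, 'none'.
Node A's children (from adjacency): (leaf)

Answer: none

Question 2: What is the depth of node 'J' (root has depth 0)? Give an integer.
Path from root to J: B -> E -> J
Depth = number of edges = 2

Answer: 2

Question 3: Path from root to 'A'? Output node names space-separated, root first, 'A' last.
Answer: B E J A

Derivation:
Walk down from root: B -> E -> J -> A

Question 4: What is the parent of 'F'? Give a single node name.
Answer: E

Derivation:
Scan adjacency: F appears as child of E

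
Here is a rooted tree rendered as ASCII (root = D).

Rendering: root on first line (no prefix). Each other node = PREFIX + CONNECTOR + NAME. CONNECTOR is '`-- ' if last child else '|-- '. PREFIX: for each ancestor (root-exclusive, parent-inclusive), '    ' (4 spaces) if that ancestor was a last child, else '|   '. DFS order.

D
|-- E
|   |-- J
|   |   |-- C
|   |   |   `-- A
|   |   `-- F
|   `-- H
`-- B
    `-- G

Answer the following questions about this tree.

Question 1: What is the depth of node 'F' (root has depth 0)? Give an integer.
Path from root to F: D -> E -> J -> F
Depth = number of edges = 3

Answer: 3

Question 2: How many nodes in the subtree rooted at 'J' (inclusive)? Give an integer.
Answer: 4

Derivation:
Subtree rooted at J contains: A, C, F, J
Count = 4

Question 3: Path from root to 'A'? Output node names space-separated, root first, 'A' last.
Answer: D E J C A

Derivation:
Walk down from root: D -> E -> J -> C -> A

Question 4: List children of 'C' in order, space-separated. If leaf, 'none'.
Node C's children (from adjacency): A

Answer: A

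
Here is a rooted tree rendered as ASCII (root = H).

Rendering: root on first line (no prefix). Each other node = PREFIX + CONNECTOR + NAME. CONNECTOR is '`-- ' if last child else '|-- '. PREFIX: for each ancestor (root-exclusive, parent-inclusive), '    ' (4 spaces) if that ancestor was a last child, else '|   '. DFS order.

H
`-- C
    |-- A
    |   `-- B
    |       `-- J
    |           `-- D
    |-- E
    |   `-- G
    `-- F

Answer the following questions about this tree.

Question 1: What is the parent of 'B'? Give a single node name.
Answer: A

Derivation:
Scan adjacency: B appears as child of A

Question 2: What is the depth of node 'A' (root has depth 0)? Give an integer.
Path from root to A: H -> C -> A
Depth = number of edges = 2

Answer: 2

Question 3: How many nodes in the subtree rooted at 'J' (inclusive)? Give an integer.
Answer: 2

Derivation:
Subtree rooted at J contains: D, J
Count = 2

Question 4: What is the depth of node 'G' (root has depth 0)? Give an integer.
Path from root to G: H -> C -> E -> G
Depth = number of edges = 3

Answer: 3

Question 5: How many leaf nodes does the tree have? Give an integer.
Leaves (nodes with no children): D, F, G

Answer: 3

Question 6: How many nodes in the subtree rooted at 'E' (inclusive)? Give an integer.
Answer: 2

Derivation:
Subtree rooted at E contains: E, G
Count = 2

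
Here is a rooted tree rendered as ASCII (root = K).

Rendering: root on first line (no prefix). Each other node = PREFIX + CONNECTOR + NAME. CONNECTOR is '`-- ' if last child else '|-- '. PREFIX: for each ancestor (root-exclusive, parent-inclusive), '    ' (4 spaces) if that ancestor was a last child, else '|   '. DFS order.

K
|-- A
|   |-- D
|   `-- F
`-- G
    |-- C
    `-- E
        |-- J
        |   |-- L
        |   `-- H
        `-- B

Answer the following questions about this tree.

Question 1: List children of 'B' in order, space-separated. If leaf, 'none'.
Node B's children (from adjacency): (leaf)

Answer: none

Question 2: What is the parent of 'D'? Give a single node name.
Answer: A

Derivation:
Scan adjacency: D appears as child of A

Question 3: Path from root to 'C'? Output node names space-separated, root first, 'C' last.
Walk down from root: K -> G -> C

Answer: K G C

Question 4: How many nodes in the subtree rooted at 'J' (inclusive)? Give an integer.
Answer: 3

Derivation:
Subtree rooted at J contains: H, J, L
Count = 3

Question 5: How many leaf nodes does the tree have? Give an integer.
Answer: 6

Derivation:
Leaves (nodes with no children): B, C, D, F, H, L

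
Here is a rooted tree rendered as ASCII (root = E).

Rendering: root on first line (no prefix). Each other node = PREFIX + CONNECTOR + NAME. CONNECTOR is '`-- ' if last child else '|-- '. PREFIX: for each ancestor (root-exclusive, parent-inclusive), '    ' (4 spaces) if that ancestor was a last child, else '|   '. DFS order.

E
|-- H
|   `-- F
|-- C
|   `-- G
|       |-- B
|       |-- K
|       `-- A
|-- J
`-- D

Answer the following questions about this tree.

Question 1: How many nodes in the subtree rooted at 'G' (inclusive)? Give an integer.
Subtree rooted at G contains: A, B, G, K
Count = 4

Answer: 4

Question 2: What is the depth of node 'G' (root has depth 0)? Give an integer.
Answer: 2

Derivation:
Path from root to G: E -> C -> G
Depth = number of edges = 2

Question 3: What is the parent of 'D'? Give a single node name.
Scan adjacency: D appears as child of E

Answer: E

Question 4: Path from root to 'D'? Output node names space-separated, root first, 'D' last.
Walk down from root: E -> D

Answer: E D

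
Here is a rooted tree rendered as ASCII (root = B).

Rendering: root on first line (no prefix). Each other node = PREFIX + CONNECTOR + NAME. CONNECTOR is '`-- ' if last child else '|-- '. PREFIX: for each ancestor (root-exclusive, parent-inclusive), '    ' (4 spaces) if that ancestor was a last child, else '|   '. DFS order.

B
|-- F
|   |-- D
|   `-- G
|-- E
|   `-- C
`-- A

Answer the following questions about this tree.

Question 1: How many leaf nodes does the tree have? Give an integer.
Answer: 4

Derivation:
Leaves (nodes with no children): A, C, D, G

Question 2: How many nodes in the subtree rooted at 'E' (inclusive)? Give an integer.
Subtree rooted at E contains: C, E
Count = 2

Answer: 2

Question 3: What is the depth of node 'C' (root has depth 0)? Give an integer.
Answer: 2

Derivation:
Path from root to C: B -> E -> C
Depth = number of edges = 2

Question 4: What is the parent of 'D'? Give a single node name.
Scan adjacency: D appears as child of F

Answer: F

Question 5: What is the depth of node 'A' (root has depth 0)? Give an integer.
Path from root to A: B -> A
Depth = number of edges = 1

Answer: 1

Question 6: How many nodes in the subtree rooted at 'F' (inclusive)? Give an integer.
Answer: 3

Derivation:
Subtree rooted at F contains: D, F, G
Count = 3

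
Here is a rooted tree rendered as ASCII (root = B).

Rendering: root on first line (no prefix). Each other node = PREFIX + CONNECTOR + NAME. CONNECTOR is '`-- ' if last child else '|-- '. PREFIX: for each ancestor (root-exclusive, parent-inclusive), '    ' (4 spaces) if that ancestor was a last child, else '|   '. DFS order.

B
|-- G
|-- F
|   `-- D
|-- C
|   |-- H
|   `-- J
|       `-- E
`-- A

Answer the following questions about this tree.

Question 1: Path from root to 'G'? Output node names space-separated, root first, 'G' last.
Walk down from root: B -> G

Answer: B G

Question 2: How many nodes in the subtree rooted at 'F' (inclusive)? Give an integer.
Subtree rooted at F contains: D, F
Count = 2

Answer: 2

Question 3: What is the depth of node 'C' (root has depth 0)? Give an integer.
Answer: 1

Derivation:
Path from root to C: B -> C
Depth = number of edges = 1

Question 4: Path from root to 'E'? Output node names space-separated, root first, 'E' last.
Walk down from root: B -> C -> J -> E

Answer: B C J E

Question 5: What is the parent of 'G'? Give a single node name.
Answer: B

Derivation:
Scan adjacency: G appears as child of B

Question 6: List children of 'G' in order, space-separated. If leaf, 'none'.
Answer: none

Derivation:
Node G's children (from adjacency): (leaf)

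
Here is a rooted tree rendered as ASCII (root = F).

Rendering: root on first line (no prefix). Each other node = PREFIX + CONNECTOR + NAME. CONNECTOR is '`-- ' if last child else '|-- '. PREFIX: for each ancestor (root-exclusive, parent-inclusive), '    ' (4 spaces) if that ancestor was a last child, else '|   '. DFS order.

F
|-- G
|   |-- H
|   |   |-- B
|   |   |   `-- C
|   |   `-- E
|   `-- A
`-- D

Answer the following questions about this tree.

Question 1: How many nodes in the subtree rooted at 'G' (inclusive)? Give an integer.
Answer: 6

Derivation:
Subtree rooted at G contains: A, B, C, E, G, H
Count = 6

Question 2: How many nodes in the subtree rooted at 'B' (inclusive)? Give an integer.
Answer: 2

Derivation:
Subtree rooted at B contains: B, C
Count = 2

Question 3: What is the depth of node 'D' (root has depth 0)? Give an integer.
Path from root to D: F -> D
Depth = number of edges = 1

Answer: 1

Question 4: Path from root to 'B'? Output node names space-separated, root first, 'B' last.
Answer: F G H B

Derivation:
Walk down from root: F -> G -> H -> B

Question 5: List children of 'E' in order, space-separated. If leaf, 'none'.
Answer: none

Derivation:
Node E's children (from adjacency): (leaf)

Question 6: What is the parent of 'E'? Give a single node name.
Scan adjacency: E appears as child of H

Answer: H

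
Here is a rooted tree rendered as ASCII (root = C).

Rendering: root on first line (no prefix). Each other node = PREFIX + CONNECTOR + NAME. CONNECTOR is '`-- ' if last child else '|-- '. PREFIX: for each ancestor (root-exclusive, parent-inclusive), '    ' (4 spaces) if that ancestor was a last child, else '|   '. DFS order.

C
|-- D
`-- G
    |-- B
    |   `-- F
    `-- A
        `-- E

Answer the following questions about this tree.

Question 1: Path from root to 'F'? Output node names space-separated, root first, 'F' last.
Answer: C G B F

Derivation:
Walk down from root: C -> G -> B -> F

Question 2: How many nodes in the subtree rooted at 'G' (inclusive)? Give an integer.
Subtree rooted at G contains: A, B, E, F, G
Count = 5

Answer: 5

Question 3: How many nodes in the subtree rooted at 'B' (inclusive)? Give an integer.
Answer: 2

Derivation:
Subtree rooted at B contains: B, F
Count = 2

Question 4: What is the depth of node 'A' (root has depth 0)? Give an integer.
Path from root to A: C -> G -> A
Depth = number of edges = 2

Answer: 2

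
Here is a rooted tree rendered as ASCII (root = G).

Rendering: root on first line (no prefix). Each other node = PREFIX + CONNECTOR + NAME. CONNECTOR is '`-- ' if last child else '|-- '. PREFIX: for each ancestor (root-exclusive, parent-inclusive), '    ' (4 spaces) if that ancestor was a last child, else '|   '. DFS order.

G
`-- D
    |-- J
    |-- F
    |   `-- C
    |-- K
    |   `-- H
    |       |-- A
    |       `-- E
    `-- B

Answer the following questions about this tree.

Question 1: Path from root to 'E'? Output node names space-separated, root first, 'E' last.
Walk down from root: G -> D -> K -> H -> E

Answer: G D K H E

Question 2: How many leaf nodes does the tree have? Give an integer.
Answer: 5

Derivation:
Leaves (nodes with no children): A, B, C, E, J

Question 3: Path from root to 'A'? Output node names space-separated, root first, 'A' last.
Walk down from root: G -> D -> K -> H -> A

Answer: G D K H A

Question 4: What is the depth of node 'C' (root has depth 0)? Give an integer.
Answer: 3

Derivation:
Path from root to C: G -> D -> F -> C
Depth = number of edges = 3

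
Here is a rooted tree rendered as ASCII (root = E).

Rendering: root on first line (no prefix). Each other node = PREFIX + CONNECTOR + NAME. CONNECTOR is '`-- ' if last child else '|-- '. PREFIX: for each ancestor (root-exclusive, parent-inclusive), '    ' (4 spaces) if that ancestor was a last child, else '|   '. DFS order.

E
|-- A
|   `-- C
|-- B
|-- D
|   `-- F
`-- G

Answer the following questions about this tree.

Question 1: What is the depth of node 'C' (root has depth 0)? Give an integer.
Answer: 2

Derivation:
Path from root to C: E -> A -> C
Depth = number of edges = 2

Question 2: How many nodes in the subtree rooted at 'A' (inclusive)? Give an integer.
Subtree rooted at A contains: A, C
Count = 2

Answer: 2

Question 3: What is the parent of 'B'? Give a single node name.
Scan adjacency: B appears as child of E

Answer: E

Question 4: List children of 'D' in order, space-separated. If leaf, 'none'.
Answer: F

Derivation:
Node D's children (from adjacency): F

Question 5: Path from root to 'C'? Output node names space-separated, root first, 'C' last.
Walk down from root: E -> A -> C

Answer: E A C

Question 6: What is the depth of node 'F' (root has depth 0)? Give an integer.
Path from root to F: E -> D -> F
Depth = number of edges = 2

Answer: 2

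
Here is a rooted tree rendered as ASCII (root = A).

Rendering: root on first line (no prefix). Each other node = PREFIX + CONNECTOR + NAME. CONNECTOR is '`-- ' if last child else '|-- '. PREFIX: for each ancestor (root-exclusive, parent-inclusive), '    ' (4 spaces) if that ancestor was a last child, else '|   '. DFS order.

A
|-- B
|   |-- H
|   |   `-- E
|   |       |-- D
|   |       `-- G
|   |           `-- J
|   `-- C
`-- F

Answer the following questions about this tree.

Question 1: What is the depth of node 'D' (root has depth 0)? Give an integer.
Path from root to D: A -> B -> H -> E -> D
Depth = number of edges = 4

Answer: 4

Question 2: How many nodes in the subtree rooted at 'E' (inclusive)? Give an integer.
Subtree rooted at E contains: D, E, G, J
Count = 4

Answer: 4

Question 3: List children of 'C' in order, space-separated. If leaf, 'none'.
Node C's children (from adjacency): (leaf)

Answer: none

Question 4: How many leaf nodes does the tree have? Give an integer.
Answer: 4

Derivation:
Leaves (nodes with no children): C, D, F, J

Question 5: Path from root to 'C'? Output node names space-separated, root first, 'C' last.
Walk down from root: A -> B -> C

Answer: A B C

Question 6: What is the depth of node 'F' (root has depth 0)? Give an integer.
Answer: 1

Derivation:
Path from root to F: A -> F
Depth = number of edges = 1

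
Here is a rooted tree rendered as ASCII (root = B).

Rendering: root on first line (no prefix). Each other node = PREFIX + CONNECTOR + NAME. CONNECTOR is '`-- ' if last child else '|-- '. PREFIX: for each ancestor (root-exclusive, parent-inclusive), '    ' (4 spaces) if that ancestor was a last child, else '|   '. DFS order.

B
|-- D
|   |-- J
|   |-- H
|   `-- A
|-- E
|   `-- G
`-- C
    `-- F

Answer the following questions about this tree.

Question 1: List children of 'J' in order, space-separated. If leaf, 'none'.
Answer: none

Derivation:
Node J's children (from adjacency): (leaf)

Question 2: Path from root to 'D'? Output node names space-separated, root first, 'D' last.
Walk down from root: B -> D

Answer: B D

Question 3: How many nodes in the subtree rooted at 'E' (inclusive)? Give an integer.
Subtree rooted at E contains: E, G
Count = 2

Answer: 2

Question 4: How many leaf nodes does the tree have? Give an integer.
Leaves (nodes with no children): A, F, G, H, J

Answer: 5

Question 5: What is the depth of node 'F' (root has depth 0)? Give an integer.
Answer: 2

Derivation:
Path from root to F: B -> C -> F
Depth = number of edges = 2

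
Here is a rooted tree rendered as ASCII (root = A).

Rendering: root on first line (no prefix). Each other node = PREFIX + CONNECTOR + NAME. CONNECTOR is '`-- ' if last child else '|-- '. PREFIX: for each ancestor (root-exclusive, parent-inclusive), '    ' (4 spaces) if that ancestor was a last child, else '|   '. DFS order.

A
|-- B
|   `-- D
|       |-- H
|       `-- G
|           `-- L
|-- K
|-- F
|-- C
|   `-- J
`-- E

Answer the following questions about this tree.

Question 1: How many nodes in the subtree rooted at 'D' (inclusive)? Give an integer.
Subtree rooted at D contains: D, G, H, L
Count = 4

Answer: 4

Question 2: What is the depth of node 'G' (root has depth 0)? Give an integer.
Answer: 3

Derivation:
Path from root to G: A -> B -> D -> G
Depth = number of edges = 3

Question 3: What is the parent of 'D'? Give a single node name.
Scan adjacency: D appears as child of B

Answer: B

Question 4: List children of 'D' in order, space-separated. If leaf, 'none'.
Answer: H G

Derivation:
Node D's children (from adjacency): H, G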